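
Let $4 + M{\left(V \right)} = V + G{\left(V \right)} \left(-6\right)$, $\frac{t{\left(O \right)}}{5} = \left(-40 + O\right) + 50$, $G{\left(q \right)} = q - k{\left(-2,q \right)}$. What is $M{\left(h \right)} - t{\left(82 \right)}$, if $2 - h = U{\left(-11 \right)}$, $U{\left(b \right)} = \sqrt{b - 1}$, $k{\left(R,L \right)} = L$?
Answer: $-462 - 2 i \sqrt{3} \approx -462.0 - 3.4641 i$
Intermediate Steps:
$U{\left(b \right)} = \sqrt{-1 + b}$
$h = 2 - 2 i \sqrt{3}$ ($h = 2 - \sqrt{-1 - 11} = 2 - \sqrt{-12} = 2 - 2 i \sqrt{3} \approx 2.0 - 3.4641 i$)
$G{\left(q \right)} = 0$ ($G{\left(q \right)} = q - q = 0$)
$t{\left(O \right)} = 50 + 5 O$ ($t{\left(O \right)} = 5 \left(\left(-40 + O\right) + 50\right) = 5 \left(10 + O\right) = 50 + 5 O$)
$M{\left(V \right)} = -4 + V$ ($M{\left(V \right)} = -4 + \left(V + 0 \left(-6\right)\right) = -4 + \left(V + 0\right) = -4 + V$)
$M{\left(h \right)} - t{\left(82 \right)} = \left(-4 + \left(2 - 2 i \sqrt{3}\right)\right) - \left(50 + 5 \cdot 82\right) = \left(-2 - 2 i \sqrt{3}\right) - \left(50 + 410\right) = \left(-2 - 2 i \sqrt{3}\right) - 460 = -462 - 2 i \sqrt{3}$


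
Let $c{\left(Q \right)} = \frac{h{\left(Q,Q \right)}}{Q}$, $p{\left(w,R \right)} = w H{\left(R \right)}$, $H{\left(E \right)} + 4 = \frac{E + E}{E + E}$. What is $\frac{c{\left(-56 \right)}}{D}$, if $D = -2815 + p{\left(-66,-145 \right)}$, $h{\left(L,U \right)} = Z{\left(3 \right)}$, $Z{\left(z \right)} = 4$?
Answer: $\frac{1}{36638} \approx 2.7294 \cdot 10^{-5}$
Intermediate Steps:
$H{\left(E \right)} = -3$ ($H{\left(E \right)} = -4 + \frac{E + E}{E + E} = -4 + \frac{2 E}{2 E} = -4 + 2 E \frac{1}{2 E} = -4 + 1 = -3$)
$p{\left(w,R \right)} = - 3 w$ ($p{\left(w,R \right)} = w \left(-3\right) = - 3 w$)
$h{\left(L,U \right)} = 4$
$D = -2617$ ($D = -2815 - -198 = -2815 + 198 = -2617$)
$c{\left(Q \right)} = \frac{4}{Q}$
$\frac{c{\left(-56 \right)}}{D} = \frac{4 \frac{1}{-56}}{-2617} = 4 \left(- \frac{1}{56}\right) \left(- \frac{1}{2617}\right) = \left(- \frac{1}{14}\right) \left(- \frac{1}{2617}\right) = \frac{1}{36638}$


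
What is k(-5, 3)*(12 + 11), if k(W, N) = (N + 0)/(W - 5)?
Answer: -69/10 ≈ -6.9000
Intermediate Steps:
k(W, N) = N/(-5 + W)
k(-5, 3)*(12 + 11) = (3/(-5 - 5))*(12 + 11) = (3/(-10))*23 = (3*(-⅒))*23 = -3/10*23 = -69/10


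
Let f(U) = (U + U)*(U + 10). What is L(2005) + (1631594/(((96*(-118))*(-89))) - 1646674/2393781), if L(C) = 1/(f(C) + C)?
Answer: 1008255778872038299/1083633275401245920 ≈ 0.93044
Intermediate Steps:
f(U) = 2*U*(10 + U) (f(U) = (2*U)*(10 + U) = 2*U*(10 + U))
L(C) = 1/(C + 2*C*(10 + C)) (L(C) = 1/(2*C*(10 + C) + C) = 1/(C + 2*C*(10 + C)))
L(2005) + (1631594/(((96*(-118))*(-89))) - 1646674/2393781) = 1/(2005*(21 + 2*2005)) + (1631594/(((96*(-118))*(-89))) - 1646674/2393781) = 1/(2005*(21 + 4010)) + (1631594/((-11328*(-89))) - 1646674*1/2393781) = (1/2005)/4031 + (1631594/1008192 - 1646674/2393781) = (1/2005)*(1/4031) + (1631594*(1/1008192) - 1646674/2393781) = 1/8082155 + (815797/504096 - 1646674/2393781) = 1/8082155 + 124750842417/134077269664 = 1008255778872038299/1083633275401245920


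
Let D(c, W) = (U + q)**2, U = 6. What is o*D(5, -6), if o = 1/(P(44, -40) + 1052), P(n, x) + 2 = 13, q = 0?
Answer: 36/1063 ≈ 0.033866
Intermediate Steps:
P(n, x) = 11 (P(n, x) = -2 + 13 = 11)
D(c, W) = 36 (D(c, W) = (6 + 0)**2 = 6**2 = 36)
o = 1/1063 (o = 1/(11 + 1052) = 1/1063 ≈ 0.00094073)
o*D(5, -6) = (1/1063)*36 = 36/1063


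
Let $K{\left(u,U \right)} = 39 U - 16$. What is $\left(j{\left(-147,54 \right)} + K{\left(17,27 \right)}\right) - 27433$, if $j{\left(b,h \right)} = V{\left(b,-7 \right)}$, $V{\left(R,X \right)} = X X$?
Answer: $-26347$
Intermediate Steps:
$V{\left(R,X \right)} = X^{2}$
$j{\left(b,h \right)} = 49$ ($j{\left(b,h \right)} = \left(-7\right)^{2} = 49$)
$K{\left(u,U \right)} = -16 + 39 U$
$\left(j{\left(-147,54 \right)} + K{\left(17,27 \right)}\right) - 27433 = \left(49 + \left(-16 + 39 \cdot 27\right)\right) - 27433 = \left(49 + \left(-16 + 1053\right)\right) - 27433 = \left(49 + 1037\right) - 27433 = 1086 - 27433 = -26347$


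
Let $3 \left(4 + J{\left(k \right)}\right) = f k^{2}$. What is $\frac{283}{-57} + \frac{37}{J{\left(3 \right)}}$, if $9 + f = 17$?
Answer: $- \frac{3551}{1140} \approx -3.1149$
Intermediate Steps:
$f = 8$ ($f = -9 + 17 = 8$)
$J{\left(k \right)} = -4 + \frac{8 k^{2}}{3}$
$\frac{283}{-57} + \frac{37}{J{\left(3 \right)}} = \frac{283}{-57} + \frac{37}{-4 + \frac{8 \cdot 3^{2}}{3}} = 283 \left(- \frac{1}{57}\right) + \frac{37}{-4 + \frac{8}{3} \cdot 9} = - \frac{283}{57} + \frac{37}{-4 + 24} = - \frac{283}{57} + \frac{37}{20} = - \frac{3551}{1140}$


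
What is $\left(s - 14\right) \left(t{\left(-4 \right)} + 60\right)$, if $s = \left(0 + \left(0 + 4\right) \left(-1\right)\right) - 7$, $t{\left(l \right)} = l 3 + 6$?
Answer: $-1350$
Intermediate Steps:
$t{\left(l \right)} = 6 + 3 l$ ($t{\left(l \right)} = 3 l + 6 = 6 + 3 l$)
$s = -11$ ($s = \left(0 + 4 \left(-1\right)\right) - 7 = \left(0 - 4\right) - 7 = -4 - 7 = -11$)
$\left(s - 14\right) \left(t{\left(-4 \right)} + 60\right) = \left(-11 - 14\right) \left(\left(6 + 3 \left(-4\right)\right) + 60\right) = - 25 \left(\left(6 - 12\right) + 60\right) = - 25 \left(-6 + 60\right) = \left(-25\right) 54 = -1350$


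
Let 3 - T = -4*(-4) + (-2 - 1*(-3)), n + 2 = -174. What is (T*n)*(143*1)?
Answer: 352352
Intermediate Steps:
n = -176 (n = -2 - 174 = -176)
T = -14 (T = 3 - (-4*(-4) + (-2 - 1*(-3))) = 3 - (16 + (-2 + 3)) = 3 - (16 + 1) = 3 - 1*17 = 3 - 17 = -14)
(T*n)*(143*1) = (-14*(-176))*(143*1) = 2464*143 = 352352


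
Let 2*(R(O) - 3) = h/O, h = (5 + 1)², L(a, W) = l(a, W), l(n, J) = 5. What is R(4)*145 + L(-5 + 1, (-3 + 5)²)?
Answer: 2185/2 ≈ 1092.5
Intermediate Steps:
L(a, W) = 5
h = 36 (h = 6² = 36)
R(O) = 3 + 18/O (R(O) = 3 + (36/O)/2 = 3 + 18/O)
R(4)*145 + L(-5 + 1, (-3 + 5)²) = (3 + 18/4)*145 + 5 = (3 + 18*(¼))*145 + 5 = (3 + 9/2)*145 + 5 = (15/2)*145 + 5 = 2175/2 + 5 = 2185/2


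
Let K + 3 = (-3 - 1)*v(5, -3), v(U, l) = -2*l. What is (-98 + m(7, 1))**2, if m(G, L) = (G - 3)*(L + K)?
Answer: 40804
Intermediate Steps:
K = -27 (K = -3 + (-3 - 1)*(-2*(-3)) = -3 - 4*6 = -3 - 24 = -27)
m(G, L) = (-27 + L)*(-3 + G) (m(G, L) = (G - 3)*(L - 27) = (-3 + G)*(-27 + L) = (-27 + L)*(-3 + G))
(-98 + m(7, 1))**2 = (-98 + (81 - 27*7 - 3*1 + 7*1))**2 = (-98 + (81 - 189 - 3 + 7))**2 = (-98 - 104)**2 = (-202)**2 = 40804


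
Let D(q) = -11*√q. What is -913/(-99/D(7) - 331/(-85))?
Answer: -179810785/181702 + 59367825*√7/181702 ≈ -125.14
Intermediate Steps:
-913/(-99/D(7) - 331/(-85)) = -913/(-99*(-√7/77) - 331/(-85)) = -913/(-(-9)*√7/7 - 331*(-1/85)) = -913/(9*√7/7 + 331/85) = -913/(331/85 + 9*√7/7)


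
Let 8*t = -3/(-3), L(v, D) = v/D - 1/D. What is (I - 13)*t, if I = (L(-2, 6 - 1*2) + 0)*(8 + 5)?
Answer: -91/32 ≈ -2.8438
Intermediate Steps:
L(v, D) = -1/D + v/D
t = ⅛ (t = (-3/(-3))/8 = (-3*(-⅓))/8 = (⅛)*1 = ⅛ ≈ 0.12500)
I = -39/4 (I = ((-1 - 2)/(6 - 1*2) + 0)*(8 + 5) = (-3/(6 - 2) + 0)*13 = (-3/4 + 0)*13 = ((¼)*(-3) + 0)*13 = (-¾ + 0)*13 = -¾*13 = -39/4 ≈ -9.7500)
(I - 13)*t = (-39/4 - 13)*(⅛) = -91/4*⅛ = -91/32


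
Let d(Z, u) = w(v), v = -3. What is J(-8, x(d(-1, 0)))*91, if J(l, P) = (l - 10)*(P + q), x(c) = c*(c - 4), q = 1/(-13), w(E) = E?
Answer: -34272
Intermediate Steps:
q = -1/13 ≈ -0.076923
d(Z, u) = -3
x(c) = c*(-4 + c)
J(l, P) = (-10 + l)*(-1/13 + P) (J(l, P) = (l - 10)*(P - 1/13) = (-10 + l)*(-1/13 + P))
J(-8, x(d(-1, 0)))*91 = (10/13 - (-30)*(-4 - 3) - 1/13*(-8) - 3*(-4 - 3)*(-8))*91 = (10/13 - (-30)*(-7) + 8/13 - 3*(-7)*(-8))*91 = (10/13 - 10*21 + 8/13 + 21*(-8))*91 = (10/13 - 210 + 8/13 - 168)*91 = -4896/13*91 = -34272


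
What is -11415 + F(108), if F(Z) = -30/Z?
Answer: -205475/18 ≈ -11415.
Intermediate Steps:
-11415 + F(108) = -11415 - 30/108 = -11415 - 30*1/108 = -11415 - 5/18 = -205475/18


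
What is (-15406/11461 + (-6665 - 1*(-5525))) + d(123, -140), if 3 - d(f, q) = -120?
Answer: -11671243/11461 ≈ -1018.3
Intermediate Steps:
d(f, q) = 123 (d(f, q) = 3 - 1*(-120) = 3 + 120 = 123)
(-15406/11461 + (-6665 - 1*(-5525))) + d(123, -140) = (-15406/11461 + (-6665 - 1*(-5525))) + 123 = (-15406*1/11461 + (-6665 + 5525)) + 123 = (-15406/11461 - 1140) + 123 = -13080946/11461 + 123 = -11671243/11461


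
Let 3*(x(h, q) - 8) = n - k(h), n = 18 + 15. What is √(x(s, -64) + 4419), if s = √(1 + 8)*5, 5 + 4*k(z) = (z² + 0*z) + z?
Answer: √159063/6 ≈ 66.471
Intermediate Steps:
n = 33
k(z) = -5/4 + z/4 + z²/4 (k(z) = -5/4 + ((z² + 0*z) + z)/4 = -5/4 + ((z² + 0) + z)/4 = -5/4 + (z² + z)/4 = -5/4 + (z + z²)/4 = -5/4 + (z/4 + z²/4) = -5/4 + z/4 + z²/4)
s = 15 (s = √9*5 = 3*5 = 15)
x(h, q) = 233/12 - h/12 - h²/12 (x(h, q) = 8 + (33 - (-5/4 + h/4 + h²/4))/3 = 8 + (33 + (5/4 - h/4 - h²/4))/3 = 8 + (137/4 - h/4 - h²/4)/3 = 8 + (137/12 - h/12 - h²/12) = 233/12 - h/12 - h²/12)
√(x(s, -64) + 4419) = √((233/12 - 1/12*15 - 1/12*15²) + 4419) = √((233/12 - 5/4 - 1/12*225) + 4419) = √((233/12 - 5/4 - 75/4) + 4419) = √(-7/12 + 4419) = √(53021/12) = √159063/6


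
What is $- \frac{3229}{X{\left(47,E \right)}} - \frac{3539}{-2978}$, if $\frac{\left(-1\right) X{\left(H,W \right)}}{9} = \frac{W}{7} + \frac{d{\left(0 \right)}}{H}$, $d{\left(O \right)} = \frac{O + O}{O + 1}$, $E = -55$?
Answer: $- \frac{65559929}{1474110} \approx -44.474$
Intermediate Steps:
$d{\left(O \right)} = \frac{2 O}{1 + O}$
$X{\left(H,W \right)} = - \frac{9 W}{7}$ ($X{\left(H,W \right)} = - 9 \left(\frac{W}{7} + \frac{2 \cdot 0 \frac{1}{1 + 0}}{H}\right) = - 9 \left(W \frac{1}{7} + \frac{2 \cdot 0 \cdot 1^{-1}}{H}\right) = - 9 \left(\frac{W}{7} + \frac{2 \cdot 0 \cdot 1}{H}\right) = - 9 \left(\frac{W}{7} + \frac{0}{H}\right) = - 9 \left(\frac{W}{7} + 0\right) = - 9 \frac{W}{7} = - \frac{9 W}{7}$)
$- \frac{3229}{X{\left(47,E \right)}} - \frac{3539}{-2978} = - \frac{3229}{\left(- \frac{9}{7}\right) \left(-55\right)} - \frac{3539}{-2978} = - \frac{3229}{\frac{495}{7}} - - \frac{3539}{2978} = \left(-3229\right) \frac{7}{495} + \frac{3539}{2978} = - \frac{22603}{495} + \frac{3539}{2978} = - \frac{65559929}{1474110}$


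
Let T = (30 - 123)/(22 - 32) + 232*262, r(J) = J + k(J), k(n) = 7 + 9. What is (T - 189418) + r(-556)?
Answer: -1291647/10 ≈ -1.2916e+5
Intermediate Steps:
k(n) = 16
r(J) = 16 + J (r(J) = J + 16 = 16 + J)
T = 607933/10 (T = -93/(-10) + 60784 = -93*(-⅒) + 60784 = 93/10 + 60784 = 607933/10 ≈ 60793.)
(T - 189418) + r(-556) = (607933/10 - 189418) + (16 - 556) = -1286247/10 - 540 = -1291647/10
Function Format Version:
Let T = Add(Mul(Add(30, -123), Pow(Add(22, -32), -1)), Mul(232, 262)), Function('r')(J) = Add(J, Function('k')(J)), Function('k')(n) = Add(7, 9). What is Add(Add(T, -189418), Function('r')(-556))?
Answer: Rational(-1291647, 10) ≈ -1.2916e+5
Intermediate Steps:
Function('k')(n) = 16
Function('r')(J) = Add(16, J) (Function('r')(J) = Add(J, 16) = Add(16, J))
T = Rational(607933, 10) (T = Add(Mul(-93, Pow(-10, -1)), 60784) = Add(Mul(-93, Rational(-1, 10)), 60784) = Add(Rational(93, 10), 60784) = Rational(607933, 10) ≈ 60793.)
Add(Add(T, -189418), Function('r')(-556)) = Add(Add(Rational(607933, 10), -189418), Add(16, -556)) = Add(Rational(-1286247, 10), -540) = Rational(-1291647, 10)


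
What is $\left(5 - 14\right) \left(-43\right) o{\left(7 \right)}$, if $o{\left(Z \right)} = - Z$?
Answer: $-2709$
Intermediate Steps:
$\left(5 - 14\right) \left(-43\right) o{\left(7 \right)} = \left(5 - 14\right) \left(-43\right) \left(\left(-1\right) 7\right) = \left(-9\right) \left(-43\right) \left(-7\right) = 387 \left(-7\right) = -2709$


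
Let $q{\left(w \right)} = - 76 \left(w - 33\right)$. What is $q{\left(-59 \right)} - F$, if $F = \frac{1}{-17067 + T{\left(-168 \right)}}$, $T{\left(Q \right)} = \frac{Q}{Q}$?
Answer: $\frac{119325473}{17066} \approx 6992.0$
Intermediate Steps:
$T{\left(Q \right)} = 1$
$q{\left(w \right)} = 2508 - 76 w$ ($q{\left(w \right)} = - 76 \left(-33 + w\right) = 2508 - 76 w$)
$F = - \frac{1}{17066}$ ($F = \frac{1}{-17067 + 1} = \frac{1}{-17066} = - \frac{1}{17066} \approx -5.8596 \cdot 10^{-5}$)
$q{\left(-59 \right)} - F = \left(2508 - -4484\right) - - \frac{1}{17066} = \left(2508 + 4484\right) + \frac{1}{17066} = 6992 + \frac{1}{17066} = \frac{119325473}{17066}$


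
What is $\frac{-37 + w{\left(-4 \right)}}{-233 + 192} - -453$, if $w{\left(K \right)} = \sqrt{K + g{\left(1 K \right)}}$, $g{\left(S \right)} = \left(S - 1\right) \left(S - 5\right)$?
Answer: $\frac{18610}{41} - \frac{\sqrt{41}}{41} \approx 453.75$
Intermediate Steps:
$g{\left(S \right)} = \left(-1 + S\right) \left(-5 + S\right)$
$w{\left(K \right)} = \sqrt{5 + K^{2} - 5 K}$ ($w{\left(K \right)} = \sqrt{K + \left(5 + \left(1 K\right)^{2} - 6 \cdot 1 K\right)} = \sqrt{K + \left(5 + K^{2} - 6 K\right)} = \sqrt{5 + K^{2} - 5 K}$)
$\frac{-37 + w{\left(-4 \right)}}{-233 + 192} - -453 = \frac{-37 + \sqrt{5 + \left(-4\right)^{2} - -20}}{-233 + 192} - -453 = \frac{-37 + \sqrt{5 + 16 + 20}}{-41} + 453 = \left(-37 + \sqrt{41}\right) \left(- \frac{1}{41}\right) + 453 = \left(\frac{37}{41} - \frac{\sqrt{41}}{41}\right) + 453 = \frac{18610}{41} - \frac{\sqrt{41}}{41}$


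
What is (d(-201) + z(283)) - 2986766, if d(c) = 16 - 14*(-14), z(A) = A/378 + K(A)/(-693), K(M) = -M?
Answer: -12418086721/4158 ≈ -2.9866e+6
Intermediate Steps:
z(A) = 17*A/4158 (z(A) = A/378 - A/(-693) = A*(1/378) - A*(-1/693) = A/378 + A/693 = 17*A/4158)
d(c) = 212 (d(c) = 16 + 196 = 212)
(d(-201) + z(283)) - 2986766 = (212 + (17/4158)*283) - 2986766 = (212 + 4811/4158) - 2986766 = 886307/4158 - 2986766 = -12418086721/4158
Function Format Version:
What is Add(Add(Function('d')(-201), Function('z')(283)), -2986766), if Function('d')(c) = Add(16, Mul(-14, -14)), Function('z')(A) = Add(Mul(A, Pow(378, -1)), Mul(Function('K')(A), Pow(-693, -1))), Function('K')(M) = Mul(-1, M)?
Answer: Rational(-12418086721, 4158) ≈ -2.9866e+6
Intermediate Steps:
Function('z')(A) = Mul(Rational(17, 4158), A) (Function('z')(A) = Add(Mul(A, Pow(378, -1)), Mul(Mul(-1, A), Pow(-693, -1))) = Add(Mul(A, Rational(1, 378)), Mul(Mul(-1, A), Rational(-1, 693))) = Add(Mul(Rational(1, 378), A), Mul(Rational(1, 693), A)) = Mul(Rational(17, 4158), A))
Function('d')(c) = 212 (Function('d')(c) = Add(16, 196) = 212)
Add(Add(Function('d')(-201), Function('z')(283)), -2986766) = Add(Add(212, Mul(Rational(17, 4158), 283)), -2986766) = Add(Add(212, Rational(4811, 4158)), -2986766) = Add(Rational(886307, 4158), -2986766) = Rational(-12418086721, 4158)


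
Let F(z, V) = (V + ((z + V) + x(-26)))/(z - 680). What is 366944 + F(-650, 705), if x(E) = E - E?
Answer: 2568604/7 ≈ 3.6694e+5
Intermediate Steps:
x(E) = 0
F(z, V) = (z + 2*V)/(-680 + z) (F(z, V) = (V + ((z + V) + 0))/(z - 680) = (V + ((V + z) + 0))/(-680 + z) = (V + (V + z))/(-680 + z) = (z + 2*V)/(-680 + z))
366944 + F(-650, 705) = 366944 + (-650 + 2*705)/(-680 - 650) = 366944 + (-650 + 1410)/(-1330) = 366944 - 1/1330*760 = 366944 - 4/7 = 2568604/7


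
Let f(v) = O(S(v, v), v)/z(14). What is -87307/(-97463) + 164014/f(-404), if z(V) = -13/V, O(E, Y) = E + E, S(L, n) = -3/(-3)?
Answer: -103903204835/1364482 ≈ -76149.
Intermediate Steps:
S(L, n) = 1 (S(L, n) = -3*(-1/3) = 1)
O(E, Y) = 2*E
f(v) = -28/13 (f(v) = (2*1)/((-13/14)) = 2/((-13*1/14)) = 2/(-13/14) = 2*(-14/13) = -28/13)
-87307/(-97463) + 164014/f(-404) = -87307/(-97463) + 164014/(-28/13) = -87307*(-1/97463) + 164014*(-13/28) = 87307/97463 - 1066091/14 = -103903204835/1364482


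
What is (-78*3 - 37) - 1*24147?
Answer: -24418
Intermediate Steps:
(-78*3 - 37) - 1*24147 = (-234 - 37) - 24147 = -271 - 24147 = -24418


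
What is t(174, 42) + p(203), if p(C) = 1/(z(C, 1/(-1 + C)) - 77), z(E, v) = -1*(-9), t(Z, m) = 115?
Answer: 7819/68 ≈ 114.99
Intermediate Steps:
z(E, v) = 9
p(C) = -1/68 (p(C) = 1/(9 - 77) = 1/(-68) = -1/68)
t(174, 42) + p(203) = 115 - 1/68 = 7819/68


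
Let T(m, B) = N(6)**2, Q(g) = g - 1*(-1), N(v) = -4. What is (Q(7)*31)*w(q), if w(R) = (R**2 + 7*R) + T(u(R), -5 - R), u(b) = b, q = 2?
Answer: 8432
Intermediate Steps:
Q(g) = 1 + g (Q(g) = g + 1 = 1 + g)
T(m, B) = 16 (T(m, B) = (-4)**2 = 16)
w(R) = 16 + R**2 + 7*R (w(R) = (R**2 + 7*R) + 16 = 16 + R**2 + 7*R)
(Q(7)*31)*w(q) = ((1 + 7)*31)*(16 + 2**2 + 7*2) = (8*31)*(16 + 4 + 14) = 248*34 = 8432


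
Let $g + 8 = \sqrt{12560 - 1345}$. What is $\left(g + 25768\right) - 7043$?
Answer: $18717 + \sqrt{11215} \approx 18823.0$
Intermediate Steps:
$g = -8 + \sqrt{11215}$ ($g = -8 + \sqrt{12560 - 1345} = -8 + \sqrt{11215} \approx 97.901$)
$\left(g + 25768\right) - 7043 = \left(\left(-8 + \sqrt{11215}\right) + 25768\right) - 7043 = \left(25760 + \sqrt{11215}\right) - 7043 = 18717 + \sqrt{11215}$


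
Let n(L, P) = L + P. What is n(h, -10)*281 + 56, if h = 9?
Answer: -225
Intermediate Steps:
n(h, -10)*281 + 56 = (9 - 10)*281 + 56 = -1*281 + 56 = -281 + 56 = -225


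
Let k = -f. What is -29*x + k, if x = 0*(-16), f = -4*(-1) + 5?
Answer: -9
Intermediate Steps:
f = 9 (f = 4 + 5 = 9)
x = 0
k = -9 (k = -1*9 = -9)
-29*x + k = -29*0 - 9 = 0 - 9 = -9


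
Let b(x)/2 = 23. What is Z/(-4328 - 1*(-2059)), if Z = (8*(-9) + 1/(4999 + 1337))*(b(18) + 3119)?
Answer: 481281505/4792128 ≈ 100.43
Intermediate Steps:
b(x) = 46 (b(x) = 2*23 = 46)
Z = -481281505/2112 (Z = (8*(-9) + 1/(4999 + 1337))*(46 + 3119) = (-72 + 1/6336)*3165 = -456191/6336*3165 = -481281505/2112 ≈ -2.2788e+5)
Z/(-4328 - 1*(-2059)) = -481281505/(2112*(-4328 - 1*(-2059))) = -481281505/(2112*(-4328 + 2059)) = -481281505/2112/(-2269) = -481281505/2112*(-1/2269) = 481281505/4792128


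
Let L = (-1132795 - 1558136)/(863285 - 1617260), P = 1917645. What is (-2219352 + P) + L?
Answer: -75825614798/251325 ≈ -3.0170e+5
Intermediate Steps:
L = 896977/251325 (L = -2690931/(-753975) = -2690931*(-1/753975) = 896977/251325 ≈ 3.5690)
(-2219352 + P) + L = (-2219352 + 1917645) + 896977/251325 = -301707 + 896977/251325 = -75825614798/251325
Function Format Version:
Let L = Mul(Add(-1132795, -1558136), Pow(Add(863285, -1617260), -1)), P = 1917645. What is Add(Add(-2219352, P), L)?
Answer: Rational(-75825614798, 251325) ≈ -3.0170e+5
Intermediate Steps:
L = Rational(896977, 251325) (L = Mul(-2690931, Pow(-753975, -1)) = Mul(-2690931, Rational(-1, 753975)) = Rational(896977, 251325) ≈ 3.5690)
Add(Add(-2219352, P), L) = Add(Add(-2219352, 1917645), Rational(896977, 251325)) = Add(-301707, Rational(896977, 251325)) = Rational(-75825614798, 251325)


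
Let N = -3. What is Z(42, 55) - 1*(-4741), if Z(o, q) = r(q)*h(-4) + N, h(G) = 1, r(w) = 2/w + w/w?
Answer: 260647/55 ≈ 4739.0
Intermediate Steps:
r(w) = 1 + 2/w (r(w) = 2/w + 1 = 1 + 2/w)
Z(o, q) = -3 + (2 + q)/q (Z(o, q) = ((2 + q)/q)*1 - 3 = (2 + q)/q - 3 = -3 + (2 + q)/q)
Z(42, 55) - 1*(-4741) = (-2 + 2/55) - 1*(-4741) = (-2 + 2*(1/55)) + 4741 = (-2 + 2/55) + 4741 = -108/55 + 4741 = 260647/55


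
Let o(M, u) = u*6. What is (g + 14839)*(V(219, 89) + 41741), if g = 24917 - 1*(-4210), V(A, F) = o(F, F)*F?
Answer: 3924712922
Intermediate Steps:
o(M, u) = 6*u
V(A, F) = 6*F**2 (V(A, F) = (6*F)*F = 6*F**2)
g = 29127 (g = 24917 + 4210 = 29127)
(g + 14839)*(V(219, 89) + 41741) = (29127 + 14839)*(6*89**2 + 41741) = 43966*(6*7921 + 41741) = 43966*(47526 + 41741) = 43966*89267 = 3924712922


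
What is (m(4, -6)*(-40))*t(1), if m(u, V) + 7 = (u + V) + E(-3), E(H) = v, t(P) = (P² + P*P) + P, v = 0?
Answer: 1080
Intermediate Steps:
t(P) = P + 2*P² (t(P) = (P² + P²) + P = 2*P² + P = P + 2*P²)
E(H) = 0
m(u, V) = -7 + V + u (m(u, V) = -7 + ((u + V) + 0) = -7 + ((V + u) + 0) = -7 + (V + u) = -7 + V + u)
(m(4, -6)*(-40))*t(1) = ((-7 - 6 + 4)*(-40))*(1*(1 + 2*1)) = (-9*(-40))*(1*(1 + 2)) = 360*(1*3) = 360*3 = 1080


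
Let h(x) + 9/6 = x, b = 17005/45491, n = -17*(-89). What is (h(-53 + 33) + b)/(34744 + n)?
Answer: -1922103/3298734374 ≈ -0.00058268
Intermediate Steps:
n = 1513
b = 17005/45491 (b = 17005*(1/45491) = 17005/45491 ≈ 0.37381)
h(x) = -3/2 + x
(h(-53 + 33) + b)/(34744 + n) = ((-3/2 + (-53 + 33)) + 17005/45491)/(34744 + 1513) = ((-3/2 - 20) + 17005/45491)/36257 = (-43/2 + 17005/45491)*(1/36257) = -1922103/90982*1/36257 = -1922103/3298734374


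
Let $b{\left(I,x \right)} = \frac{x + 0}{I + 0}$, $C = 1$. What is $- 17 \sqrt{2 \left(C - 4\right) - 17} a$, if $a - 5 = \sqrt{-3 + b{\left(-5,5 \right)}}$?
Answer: $\sqrt{23} \left(34 - 85 i\right) \approx 163.06 - 407.65 i$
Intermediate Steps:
$b{\left(I,x \right)} = \frac{x}{I}$
$a = 5 + 2 i$ ($a = 5 + \sqrt{-3 + \frac{5}{-5}} = 5 + \sqrt{-3 + 5 \left(- \frac{1}{5}\right)} = 5 + \sqrt{-3 - 1} = 5 + \sqrt{-4} = 5 + 2 i \approx 5.0 + 2.0 i$)
$- 17 \sqrt{2 \left(C - 4\right) - 17} a = - 17 \sqrt{2 \left(1 - 4\right) - 17} \left(5 + 2 i\right) = - 17 \sqrt{2 \left(-3\right) - 17} \left(5 + 2 i\right) = - 17 \sqrt{-6 - 17} \left(5 + 2 i\right) = - 17 \sqrt{-23} \left(5 + 2 i\right) = - 17 i \sqrt{23} \left(5 + 2 i\right)$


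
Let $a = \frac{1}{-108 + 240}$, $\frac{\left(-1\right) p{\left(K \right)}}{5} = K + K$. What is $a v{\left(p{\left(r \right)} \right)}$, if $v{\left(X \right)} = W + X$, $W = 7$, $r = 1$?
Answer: $- \frac{1}{44} \approx -0.022727$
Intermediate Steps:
$p{\left(K \right)} = - 10 K$ ($p{\left(K \right)} = - 5 \left(K + K\right) = - 5 \cdot 2 K = - 10 K$)
$v{\left(X \right)} = 7 + X$
$a = \frac{1}{132} \approx 0.0075758$
$a v{\left(p{\left(r \right)} \right)} = \frac{7 - 10}{132} = \frac{1}{132} \left(-3\right) = - \frac{1}{44}$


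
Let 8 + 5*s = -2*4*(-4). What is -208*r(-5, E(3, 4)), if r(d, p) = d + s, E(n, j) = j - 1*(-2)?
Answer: 208/5 ≈ 41.600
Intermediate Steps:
s = 24/5 (s = -8/5 + (-2*4*(-4))/5 = -8/5 + (-8*(-4))/5 = -8/5 + (⅕)*32 = -8/5 + 32/5 = 24/5 ≈ 4.8000)
E(n, j) = 2 + j (E(n, j) = j + 2 = 2 + j)
r(d, p) = 24/5 + d (r(d, p) = d + 24/5 = 24/5 + d)
-208*r(-5, E(3, 4)) = -208*(24/5 - 5) = -208*(-⅕) = 208/5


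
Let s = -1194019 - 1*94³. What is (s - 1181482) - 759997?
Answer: -3966082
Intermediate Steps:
s = -2024603 (s = -1194019 - 1*830584 = -1194019 - 830584 = -2024603)
(s - 1181482) - 759997 = (-2024603 - 1181482) - 759997 = -3206085 - 759997 = -3966082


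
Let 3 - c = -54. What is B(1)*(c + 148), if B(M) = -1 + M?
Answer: 0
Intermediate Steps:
c = 57 (c = 3 - 1*(-54) = 3 + 54 = 57)
B(1)*(c + 148) = (-1 + 1)*(57 + 148) = 0*205 = 0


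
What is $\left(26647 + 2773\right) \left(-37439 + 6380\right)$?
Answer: $-913755780$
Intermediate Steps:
$\left(26647 + 2773\right) \left(-37439 + 6380\right) = 29420 \left(-31059\right) = -913755780$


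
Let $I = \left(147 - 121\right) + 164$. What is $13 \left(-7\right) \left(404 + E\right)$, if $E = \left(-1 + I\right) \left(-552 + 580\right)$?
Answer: $-518336$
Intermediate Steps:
$I = 190$ ($I = 26 + 164 = 190$)
$E = 5292$ ($E = \left(-1 + 190\right) \left(-552 + 580\right) = 189 \cdot 28 = 5292$)
$13 \left(-7\right) \left(404 + E\right) = 13 \left(-7\right) \left(404 + 5292\right) = \left(-91\right) 5696 = -518336$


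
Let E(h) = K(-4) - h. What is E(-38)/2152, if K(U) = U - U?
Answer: 19/1076 ≈ 0.017658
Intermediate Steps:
K(U) = 0
E(h) = -h (E(h) = 0 - h = -h)
E(-38)/2152 = -1*(-38)/2152 = 38*(1/2152) = 19/1076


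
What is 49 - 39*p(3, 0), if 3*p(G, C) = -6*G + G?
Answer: 244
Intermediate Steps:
p(G, C) = -5*G/3 (p(G, C) = (-6*G + G)/3 = (-5*G)/3 = -5*G/3)
49 - 39*p(3, 0) = 49 - (-65)*3 = 49 - 39*(-5) = 49 + 195 = 244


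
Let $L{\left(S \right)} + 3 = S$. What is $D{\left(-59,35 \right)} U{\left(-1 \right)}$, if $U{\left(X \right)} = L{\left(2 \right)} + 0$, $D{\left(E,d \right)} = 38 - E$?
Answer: $-97$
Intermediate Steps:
$L{\left(S \right)} = -3 + S$
$U{\left(X \right)} = -1$ ($U{\left(X \right)} = \left(-3 + 2\right) + 0 = -1 + 0 = -1$)
$D{\left(-59,35 \right)} U{\left(-1 \right)} = \left(38 - -59\right) \left(-1\right) = \left(38 + 59\right) \left(-1\right) = 97 \left(-1\right) = -97$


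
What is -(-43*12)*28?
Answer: 14448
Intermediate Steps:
-(-43*12)*28 = -(-516)*28 = -1*(-14448) = 14448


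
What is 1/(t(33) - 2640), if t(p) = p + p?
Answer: -1/2574 ≈ -0.00038850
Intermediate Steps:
t(p) = 2*p
1/(t(33) - 2640) = 1/(2*33 - 2640) = 1/(66 - 2640) = 1/(-2574) = -1/2574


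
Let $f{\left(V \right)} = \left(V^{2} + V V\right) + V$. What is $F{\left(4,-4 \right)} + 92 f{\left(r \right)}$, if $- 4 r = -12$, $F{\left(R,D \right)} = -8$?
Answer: $1924$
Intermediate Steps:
$r = 3$ ($r = \left(- \frac{1}{4}\right) \left(-12\right) = 3$)
$f{\left(V \right)} = V + 2 V^{2}$ ($f{\left(V \right)} = \left(V^{2} + V^{2}\right) + V = 2 V^{2} + V = V + 2 V^{2}$)
$F{\left(4,-4 \right)} + 92 f{\left(r \right)} = -8 + 92 \cdot 3 \left(1 + 2 \cdot 3\right) = -8 + 92 \cdot 3 \left(1 + 6\right) = -8 + 92 \cdot 3 \cdot 7 = -8 + 92 \cdot 21 = -8 + 1932 = 1924$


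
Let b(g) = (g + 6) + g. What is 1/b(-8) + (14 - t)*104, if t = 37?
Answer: -23921/10 ≈ -2392.1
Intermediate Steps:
b(g) = 6 + 2*g (b(g) = (6 + g) + g = 6 + 2*g)
1/b(-8) + (14 - t)*104 = 1/(6 + 2*(-8)) + (14 - 1*37)*104 = 1/(6 - 16) + (14 - 37)*104 = 1/(-10) - 23*104 = -⅒ - 2392 = -23921/10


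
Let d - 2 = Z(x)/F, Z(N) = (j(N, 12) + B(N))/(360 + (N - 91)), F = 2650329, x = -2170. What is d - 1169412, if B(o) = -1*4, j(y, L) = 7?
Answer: -1963936556475631/1679425143 ≈ -1.1694e+6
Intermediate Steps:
B(o) = -4
Z(N) = 3/(269 + N) (Z(N) = (7 - 4)/(360 + (N - 91)) = 3/(360 + (-91 + N)) = 3/(269 + N))
d = 3358850285/1679425143 (d = 2 + (3/(269 - 2170))/2650329 = 2 + (3/(-1901))*(1/2650329) = 2 + (3*(-1/1901))*(1/2650329) = 2 - 3/1901*1/2650329 = 2 - 1/1679425143 = 3358850285/1679425143 ≈ 2.0000)
d - 1169412 = 3358850285/1679425143 - 1169412 = -1963936556475631/1679425143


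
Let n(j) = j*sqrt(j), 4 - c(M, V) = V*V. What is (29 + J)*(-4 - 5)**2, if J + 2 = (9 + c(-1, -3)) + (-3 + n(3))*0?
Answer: 2511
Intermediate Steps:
c(M, V) = 4 - V**2 (c(M, V) = 4 - V*V = 4 - V**2)
n(j) = j**(3/2)
J = 2 (J = -2 + ((9 + (4 - 1*(-3)**2)) + (-3 + 3**(3/2))*0) = -2 + ((9 + (4 - 1*9)) + (-3 + 3*sqrt(3))*0) = -2 + ((9 + (4 - 9)) + 0) = -2 + ((9 - 5) + 0) = -2 + (4 + 0) = -2 + 4 = 2)
(29 + J)*(-4 - 5)**2 = (29 + 2)*(-4 - 5)**2 = 31*(-9)**2 = 31*81 = 2511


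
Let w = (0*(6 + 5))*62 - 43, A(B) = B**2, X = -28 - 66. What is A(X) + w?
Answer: 8793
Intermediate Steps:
X = -94
w = -43 (w = (0*11)*62 - 43 = 0*62 - 43 = 0 - 43 = -43)
A(X) + w = (-94)**2 - 43 = 8836 - 43 = 8793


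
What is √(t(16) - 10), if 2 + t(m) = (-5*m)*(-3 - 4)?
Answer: 2*√137 ≈ 23.409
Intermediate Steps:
t(m) = -2 + 35*m (t(m) = -2 + (-5*m)*(-3 - 4) = -2 - 5*m*(-7) = -2 + 35*m)
√(t(16) - 10) = √((-2 + 35*16) - 10) = √((-2 + 560) - 10) = √(558 - 10) = √548 = 2*√137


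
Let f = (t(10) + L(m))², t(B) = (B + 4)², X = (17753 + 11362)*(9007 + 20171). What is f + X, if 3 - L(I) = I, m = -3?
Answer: 849558274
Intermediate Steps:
L(I) = 3 - I
X = 849517470 (X = 29115*29178 = 849517470)
t(B) = (4 + B)²
f = 40804 (f = ((4 + 10)² + (3 - 1*(-3)))² = (14² + (3 + 3))² = (196 + 6)² = 202² = 40804)
f + X = 40804 + 849517470 = 849558274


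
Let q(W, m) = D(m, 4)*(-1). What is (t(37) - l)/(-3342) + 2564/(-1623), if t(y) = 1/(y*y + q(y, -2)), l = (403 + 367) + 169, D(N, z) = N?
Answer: -1609757864/1239399081 ≈ -1.2988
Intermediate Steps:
l = 939 (l = 770 + 169 = 939)
q(W, m) = -m (q(W, m) = m*(-1) = -m)
t(y) = 1/(2 + y²) (t(y) = 1/(y*y - 1*(-2)) = 1/(y² + 2) = 1/(2 + y²))
(t(37) - l)/(-3342) + 2564/(-1623) = (1/(2 + 37²) - 1*939)/(-3342) + 2564/(-1623) = (1/(2 + 1369) - 939)*(-1/3342) + 2564*(-1/1623) = (1/1371 - 939)*(-1/3342) - 2564/1623 = -1287368/1371*(-1/3342) - 2564/1623 = 643684/2290941 - 2564/1623 = -1609757864/1239399081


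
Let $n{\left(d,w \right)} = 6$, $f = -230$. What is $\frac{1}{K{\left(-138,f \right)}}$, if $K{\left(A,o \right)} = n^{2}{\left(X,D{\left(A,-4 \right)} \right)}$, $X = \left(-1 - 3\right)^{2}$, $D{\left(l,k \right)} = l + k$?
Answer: $\frac{1}{36} \approx 0.027778$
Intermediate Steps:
$D{\left(l,k \right)} = k + l$
$X = 16$ ($X = \left(-4\right)^{2} = 16$)
$K{\left(A,o \right)} = 36$ ($K{\left(A,o \right)} = 6^{2} = 36$)
$\frac{1}{K{\left(-138,f \right)}} = \frac{1}{36}$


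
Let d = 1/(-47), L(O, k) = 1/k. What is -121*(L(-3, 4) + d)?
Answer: -5203/188 ≈ -27.676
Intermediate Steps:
d = -1/47 ≈ -0.021277
-121*(L(-3, 4) + d) = -121*(1/4 - 1/47) = -121*(¼ - 1/47) = -121*43/188 = -5203/188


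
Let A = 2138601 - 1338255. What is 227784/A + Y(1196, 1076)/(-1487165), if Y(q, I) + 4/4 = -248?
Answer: 56491946419/198374426515 ≈ 0.28477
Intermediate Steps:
Y(q, I) = -249 (Y(q, I) = -1 - 248 = -249)
A = 800346
227784/A + Y(1196, 1076)/(-1487165) = 227784/800346 - 249/(-1487165) = 227784*(1/800346) - 249*(-1/1487165) = 37964/133391 + 249/1487165 = 56491946419/198374426515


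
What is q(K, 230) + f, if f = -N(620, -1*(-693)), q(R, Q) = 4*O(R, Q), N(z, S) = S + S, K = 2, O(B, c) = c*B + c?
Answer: 1374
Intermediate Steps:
O(B, c) = c + B*c (O(B, c) = B*c + c = c + B*c)
N(z, S) = 2*S
q(R, Q) = 4*Q*(1 + R) (q(R, Q) = 4*(Q*(1 + R)) = 4*Q*(1 + R))
f = -1386 (f = -2*(-1*(-693)) = -2*693 = -1*1386 = -1386)
q(K, 230) + f = 4*230*(1 + 2) - 1386 = 4*230*3 - 1386 = 2760 - 1386 = 1374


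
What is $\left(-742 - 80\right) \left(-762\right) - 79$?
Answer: $626285$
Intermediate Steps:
$\left(-742 - 80\right) \left(-762\right) - 79 = \left(-822\right) \left(-762\right) - 79 = 626364 - 79 = 626285$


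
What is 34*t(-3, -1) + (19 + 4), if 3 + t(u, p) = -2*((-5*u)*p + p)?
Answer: 1009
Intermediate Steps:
t(u, p) = -3 - 2*p + 10*p*u (t(u, p) = -3 - 2*((-5*u)*p + p) = -3 - 2*(-5*p*u + p) = -3 - 2*(p - 5*p*u) = -3 + (-2*p + 10*p*u) = -3 - 2*p + 10*p*u)
34*t(-3, -1) + (19 + 4) = 34*(-3 - 2*(-1) + 10*(-1)*(-3)) + (19 + 4) = 34*(-3 + 2 + 30) + 23 = 34*29 + 23 = 986 + 23 = 1009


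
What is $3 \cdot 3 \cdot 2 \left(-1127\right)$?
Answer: $-20286$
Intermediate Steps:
$3 \cdot 3 \cdot 2 \left(-1127\right) = 9 \cdot 2 \left(-1127\right) = 18 \left(-1127\right) = -20286$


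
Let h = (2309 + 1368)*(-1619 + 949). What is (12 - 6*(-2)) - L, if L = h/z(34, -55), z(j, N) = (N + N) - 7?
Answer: -2460782/117 ≈ -21032.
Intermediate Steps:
h = -2463590 (h = 3677*(-670) = -2463590)
z(j, N) = -7 + 2*N (z(j, N) = 2*N - 7 = -7 + 2*N)
L = 2463590/117 (L = -2463590/(-7 + 2*(-55)) = -2463590/(-7 - 110) = -2463590/(-117) = -2463590*(-1/117) = 2463590/117 ≈ 21056.)
(12 - 6*(-2)) - L = (12 - 6*(-2)) - 1*2463590/117 = (12 + 12) - 2463590/117 = 24 - 2463590/117 = -2460782/117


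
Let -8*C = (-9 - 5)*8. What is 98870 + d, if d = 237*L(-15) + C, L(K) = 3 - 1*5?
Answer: 98410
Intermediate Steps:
L(K) = -2 (L(K) = 3 - 5 = -2)
C = 14 (C = -(-9 - 5)*8/8 = -(-7)*8/4 = -1/8*(-112) = 14)
d = -460 (d = 237*(-2) + 14 = -474 + 14 = -460)
98870 + d = 98870 - 460 = 98410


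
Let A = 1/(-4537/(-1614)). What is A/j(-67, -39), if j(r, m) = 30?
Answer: 269/22685 ≈ 0.011858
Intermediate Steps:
A = 1614/4537 (A = 1/(-4537*(-1/1614)) = 1/(4537/1614) = 1614/4537 ≈ 0.35574)
A/j(-67, -39) = (1614/4537)/30 = (1614/4537)*(1/30) = 269/22685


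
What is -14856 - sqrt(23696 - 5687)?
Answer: -14856 - 3*sqrt(2001) ≈ -14990.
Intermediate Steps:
-14856 - sqrt(23696 - 5687) = -14856 - sqrt(18009) = -14856 - 3*sqrt(2001)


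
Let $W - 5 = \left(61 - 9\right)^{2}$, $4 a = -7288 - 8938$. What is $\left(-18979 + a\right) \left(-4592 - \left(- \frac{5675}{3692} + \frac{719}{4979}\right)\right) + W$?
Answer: $\frac{299067605627841}{2828072} \approx 1.0575 \cdot 10^{8}$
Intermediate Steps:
$a = - \frac{8113}{2}$ ($a = \frac{-7288 - 8938}{4} = \frac{1}{4} \left(-16226\right) = - \frac{8113}{2} \approx -4056.5$)
$W = 2709$ ($W = 5 + \left(61 - 9\right)^{2} = 5 + 52^{2} = 5 + 2704 = 2709$)
$\left(-18979 + a\right) \left(-4592 - \left(- \frac{5675}{3692} + \frac{719}{4979}\right)\right) + W = \left(-18979 - \frac{8113}{2}\right) \left(-4592 - \left(- \frac{5675}{3692} + \frac{719}{4979}\right)\right) + 2709 = - \frac{46071 \left(-4592 - - \frac{1969329}{1414036}\right)}{2} + 2709 = - \frac{46071 \left(-4592 + \left(\frac{5675}{3692} - \frac{719}{4979}\right)\right)}{2} + 2709 = - \frac{46071 \left(-4592 + \frac{1969329}{1414036}\right)}{2} + 2709 = \left(- \frac{46071}{2}\right) \left(- \frac{6491283983}{1414036}\right) + 2709 = \frac{299059944380793}{2828072} + 2709 = \frac{299067605627841}{2828072}$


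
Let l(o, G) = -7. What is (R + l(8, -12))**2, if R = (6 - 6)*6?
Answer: 49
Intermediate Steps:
R = 0 (R = 0*6 = 0)
(R + l(8, -12))**2 = (0 - 7)**2 = (-7)**2 = 49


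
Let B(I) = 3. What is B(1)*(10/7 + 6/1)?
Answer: 156/7 ≈ 22.286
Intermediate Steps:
B(1)*(10/7 + 6/1) = 3*(10/7 + 6/1) = 3*(10*(⅐) + 6*1) = 3*(10/7 + 6) = 3*(52/7) = 156/7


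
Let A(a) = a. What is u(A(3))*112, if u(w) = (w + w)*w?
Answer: 2016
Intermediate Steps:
u(w) = 2*w² (u(w) = (2*w)*w = 2*w²)
u(A(3))*112 = (2*3²)*112 = (2*9)*112 = 18*112 = 2016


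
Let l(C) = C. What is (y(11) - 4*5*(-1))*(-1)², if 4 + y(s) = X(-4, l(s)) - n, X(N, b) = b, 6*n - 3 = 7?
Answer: 76/3 ≈ 25.333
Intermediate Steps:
n = 5/3 (n = ½ + (⅙)*7 = ½ + 7/6 = 5/3 ≈ 1.6667)
y(s) = -17/3 + s (y(s) = -4 + (s - 1*5/3) = -4 + (s - 5/3) = -4 + (-5/3 + s) = -17/3 + s)
(y(11) - 4*5*(-1))*(-1)² = ((-17/3 + 11) - 4*5*(-1))*(-1)² = (16/3 - 20*(-1))*1 = (16/3 + 20)*1 = (76/3)*1 = 76/3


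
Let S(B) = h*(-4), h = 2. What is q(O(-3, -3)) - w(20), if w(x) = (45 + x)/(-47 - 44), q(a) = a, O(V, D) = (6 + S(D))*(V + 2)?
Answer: 19/7 ≈ 2.7143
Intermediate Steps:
S(B) = -8 (S(B) = 2*(-4) = -8)
O(V, D) = -4 - 2*V (O(V, D) = (6 - 8)*(V + 2) = -2*(2 + V) = -4 - 2*V)
w(x) = -45/91 - x/91 (w(x) = (45 + x)/(-91) = (45 + x)*(-1/91) = -45/91 - x/91)
q(O(-3, -3)) - w(20) = (-4 - 2*(-3)) - (-45/91 - 1/91*20) = (-4 + 6) - (-45/91 - 20/91) = 2 - 1*(-5/7) = 2 + 5/7 = 19/7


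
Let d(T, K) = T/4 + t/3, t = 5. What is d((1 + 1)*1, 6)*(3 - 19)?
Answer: -104/3 ≈ -34.667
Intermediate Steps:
d(T, K) = 5/3 + T/4 (d(T, K) = T/4 + 5/3 = 5/3 + T/4)
d((1 + 1)*1, 6)*(3 - 19) = (5/3 + ((1 + 1)*1)/4)*(3 - 19) = (5/3 + (2*1)/4)*(-16) = (5/3 + (¼)*2)*(-16) = (5/3 + ½)*(-16) = (13/6)*(-16) = -104/3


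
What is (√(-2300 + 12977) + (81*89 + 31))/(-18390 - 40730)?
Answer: -181/1478 - √10677/59120 ≈ -0.12421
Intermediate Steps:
(√(-2300 + 12977) + (81*89 + 31))/(-18390 - 40730) = (√10677 + (7209 + 31))/(-59120) = (√10677 + 7240)*(-1/59120) = (7240 + √10677)*(-1/59120) = -181/1478 - √10677/59120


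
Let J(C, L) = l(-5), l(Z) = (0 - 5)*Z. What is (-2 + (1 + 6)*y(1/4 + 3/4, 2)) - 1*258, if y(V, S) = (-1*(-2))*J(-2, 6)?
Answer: 90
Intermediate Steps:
l(Z) = -5*Z
J(C, L) = 25 (J(C, L) = -5*(-5) = 25)
y(V, S) = 50 (y(V, S) = -1*(-2)*25 = 2*25 = 50)
(-2 + (1 + 6)*y(1/4 + 3/4, 2)) - 1*258 = (-2 + (1 + 6)*50) - 1*258 = (-2 + 7*50) - 258 = (-2 + 350) - 258 = 348 - 258 = 90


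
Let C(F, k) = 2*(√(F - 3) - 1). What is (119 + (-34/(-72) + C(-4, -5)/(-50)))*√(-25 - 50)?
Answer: √21/5 + 107561*I*√3/180 ≈ 0.91652 + 1035.0*I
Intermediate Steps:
C(F, k) = -2 + 2*√(-3 + F) (C(F, k) = 2*(√(-3 + F) - 1) = 2*(-1 + √(-3 + F)) = -2 + 2*√(-3 + F))
(119 + (-34/(-72) + C(-4, -5)/(-50)))*√(-25 - 50) = (119 + (-34/(-72) + (-2 + 2*√(-3 - 4))/(-50)))*√(-25 - 50) = (119 + (-34*(-1/72) + (-2 + 2*√(-7))*(-1/50)))*√(-75) = (119 + (17/36 + (-2 + 2*(I*√7))*(-1/50)))*(5*I*√3) = (119 + (17/36 + (-2 + 2*I*√7)*(-1/50)))*(5*I*√3) = (119 + (17/36 + (1/25 - I*√7/25)))*(5*I*√3) = (119 + (461/900 - I*√7/25))*(5*I*√3) = (107561/900 - I*√7/25)*(5*I*√3) = 5*I*√3*(107561/900 - I*√7/25)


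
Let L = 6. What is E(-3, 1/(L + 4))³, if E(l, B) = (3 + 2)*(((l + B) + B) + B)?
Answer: -19683/8 ≈ -2460.4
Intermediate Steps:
E(l, B) = 5*l + 15*B (E(l, B) = 5*(((B + l) + B) + B) = 5*((l + 2*B) + B) = 5*(l + 3*B) = 5*l + 15*B)
E(-3, 1/(L + 4))³ = (5*(-3) + 15/(6 + 4))³ = (-15 + 15/10)³ = (-15 + 15*(⅒))³ = (-15 + 3/2)³ = (-27/2)³ = -19683/8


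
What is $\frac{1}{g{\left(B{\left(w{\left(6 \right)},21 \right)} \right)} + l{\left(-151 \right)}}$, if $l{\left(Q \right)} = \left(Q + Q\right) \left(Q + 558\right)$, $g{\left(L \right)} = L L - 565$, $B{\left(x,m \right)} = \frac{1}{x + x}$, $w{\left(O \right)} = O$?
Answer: $- \frac{144}{17780975} \approx -8.0985 \cdot 10^{-6}$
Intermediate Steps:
$B{\left(x,m \right)} = \frac{1}{2 x}$
$g{\left(L \right)} = -565 + L^{2}$ ($g{\left(L \right)} = L^{2} - 565 = -565 + L^{2}$)
$l{\left(Q \right)} = 2 Q \left(558 + Q\right)$
$\frac{1}{g{\left(B{\left(w{\left(6 \right)},21 \right)} \right)} + l{\left(-151 \right)}} = \frac{1}{\left(-565 + \left(\frac{1}{2 \cdot 6}\right)^{2}\right) + 2 \left(-151\right) \left(558 - 151\right)} = \frac{1}{\left(-565 + \left(\frac{1}{2} \cdot \frac{1}{6}\right)^{2}\right) + 2 \left(-151\right) 407} = \frac{1}{\left(-565 + \left(\frac{1}{12}\right)^{2}\right) - 122914} = \frac{1}{\left(-565 + \frac{1}{144}\right) - 122914} = \frac{1}{- \frac{81359}{144} - 122914} = \frac{1}{- \frac{17780975}{144}} = - \frac{144}{17780975}$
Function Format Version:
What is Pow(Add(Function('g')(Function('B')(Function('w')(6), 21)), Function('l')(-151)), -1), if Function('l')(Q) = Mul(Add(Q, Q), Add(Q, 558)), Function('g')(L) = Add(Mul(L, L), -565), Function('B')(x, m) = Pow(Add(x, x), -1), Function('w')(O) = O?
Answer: Rational(-144, 17780975) ≈ -8.0985e-6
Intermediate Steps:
Function('B')(x, m) = Mul(Rational(1, 2), Pow(x, -1)) (Function('B')(x, m) = Pow(Mul(2, x), -1) = Mul(Rational(1, 2), Pow(x, -1)))
Function('g')(L) = Add(-565, Pow(L, 2)) (Function('g')(L) = Add(Pow(L, 2), -565) = Add(-565, Pow(L, 2)))
Function('l')(Q) = Mul(2, Q, Add(558, Q)) (Function('l')(Q) = Mul(Mul(2, Q), Add(558, Q)) = Mul(2, Q, Add(558, Q)))
Pow(Add(Function('g')(Function('B')(Function('w')(6), 21)), Function('l')(-151)), -1) = Pow(Add(Add(-565, Pow(Mul(Rational(1, 2), Pow(6, -1)), 2)), Mul(2, -151, Add(558, -151))), -1) = Pow(Add(Add(-565, Pow(Mul(Rational(1, 2), Rational(1, 6)), 2)), Mul(2, -151, 407)), -1) = Pow(Add(Add(-565, Pow(Rational(1, 12), 2)), -122914), -1) = Pow(Add(Add(-565, Rational(1, 144)), -122914), -1) = Pow(Add(Rational(-81359, 144), -122914), -1) = Pow(Rational(-17780975, 144), -1) = Rational(-144, 17780975)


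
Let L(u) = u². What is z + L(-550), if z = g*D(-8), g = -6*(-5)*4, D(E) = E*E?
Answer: 310180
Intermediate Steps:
D(E) = E²
g = 120 (g = 30*4 = 120)
z = 7680 (z = 120*(-8)² = 120*64 = 7680)
z + L(-550) = 7680 + (-550)² = 7680 + 302500 = 310180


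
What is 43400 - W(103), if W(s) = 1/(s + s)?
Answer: 8940399/206 ≈ 43400.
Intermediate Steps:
W(s) = 1/(2*s)
43400 - W(103) = 43400 - 1/(2*103) = 43400 - 1*1/206 = 43400 - 1/206 = 8940399/206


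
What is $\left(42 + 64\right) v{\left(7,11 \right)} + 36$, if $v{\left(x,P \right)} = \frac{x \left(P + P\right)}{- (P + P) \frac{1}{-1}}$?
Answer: $778$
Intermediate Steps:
$v{\left(x,P \right)} = x$ ($v{\left(x,P \right)} = \frac{x 2 P}{- 2 P \left(-1\right)} = \frac{2 P x}{- 2 P \left(-1\right)} = \frac{2 P x}{2 P} = 2 P x \frac{1}{2 P} = x$)
$\left(42 + 64\right) v{\left(7,11 \right)} + 36 = \left(42 + 64\right) 7 + 36 = 106 \cdot 7 + 36 = 742 + 36 = 778$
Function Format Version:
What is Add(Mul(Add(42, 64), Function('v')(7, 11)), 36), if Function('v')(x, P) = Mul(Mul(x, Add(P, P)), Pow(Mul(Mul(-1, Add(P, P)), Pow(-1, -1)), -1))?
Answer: 778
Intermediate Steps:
Function('v')(x, P) = x (Function('v')(x, P) = Mul(Mul(x, Mul(2, P)), Pow(Mul(Mul(-1, Mul(2, P)), -1), -1)) = Mul(Mul(2, P, x), Pow(Mul(Mul(-2, P), -1), -1)) = Mul(Mul(2, P, x), Pow(Mul(2, P), -1)) = Mul(Mul(2, P, x), Mul(Rational(1, 2), Pow(P, -1))) = x)
Add(Mul(Add(42, 64), Function('v')(7, 11)), 36) = Add(Mul(Add(42, 64), 7), 36) = Add(Mul(106, 7), 36) = Add(742, 36) = 778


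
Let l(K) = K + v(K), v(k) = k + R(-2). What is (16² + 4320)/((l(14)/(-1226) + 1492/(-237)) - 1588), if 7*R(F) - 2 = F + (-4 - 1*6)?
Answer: -4653640992/1621367809 ≈ -2.8702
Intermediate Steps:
R(F) = -8/7 + F/7 (R(F) = 2/7 + (F + (-4 - 1*6))/7 = 2/7 + (F + (-4 - 6))/7 = 2/7 + (F - 10)/7 = 2/7 + (-10 + F)/7 = 2/7 + (-10/7 + F/7) = -8/7 + F/7)
v(k) = -10/7 + k (v(k) = k + (-8/7 + (⅐)*(-2)) = k + (-8/7 - 2/7) = k - 10/7 = -10/7 + k)
l(K) = -10/7 + 2*K (l(K) = K + (-10/7 + K) = -10/7 + 2*K)
(16² + 4320)/((l(14)/(-1226) + 1492/(-237)) - 1588) = (16² + 4320)/(((-10/7 + 2*14)/(-1226) + 1492/(-237)) - 1588) = (256 + 4320)/(((-10/7 + 28)*(-1/1226) + 1492*(-1/237)) - 1588) = 4576/(((186/7)*(-1/1226) - 1492/237) - 1588) = 4576/((-93/4291 - 1492/237) - 1588) = 4576/(-6424213/1016967 - 1588) = 4576/(-1621367809/1016967) = 4576*(-1016967/1621367809) = -4653640992/1621367809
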